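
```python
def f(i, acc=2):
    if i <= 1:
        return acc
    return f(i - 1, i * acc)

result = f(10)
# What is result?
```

Accumulator trace (n, acc): (10, 2) -> (9, 20) -> (8, 180) -> (7, 1440) -> (6, 10080) -> (5, 60480) -> (4, 302400) -> (3, 1209600) -> (2, 3628800) -> (1, 7257600) -> return 7257600

Answer: 7257600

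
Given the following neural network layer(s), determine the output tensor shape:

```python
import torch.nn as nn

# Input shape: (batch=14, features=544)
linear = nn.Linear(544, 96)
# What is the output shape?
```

Input: (14, 544) -> Output: (14, 96)

Answer: (14, 96)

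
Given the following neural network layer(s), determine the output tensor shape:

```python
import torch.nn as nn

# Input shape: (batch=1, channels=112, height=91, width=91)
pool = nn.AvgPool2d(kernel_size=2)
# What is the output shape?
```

Input: (1, 112, 91, 91) -> Output: (1, 112, 45, 45)

Answer: (1, 112, 45, 45)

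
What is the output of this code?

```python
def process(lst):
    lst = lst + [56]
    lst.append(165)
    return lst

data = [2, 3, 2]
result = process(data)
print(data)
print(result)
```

Key concept: rebinding parameter vs mutation.
Step by step:
`data = [2, 3, 2]` → data = [2, 3, 2]
`result = process(data)` → result = [2, 3, 2, 56, 165]
`print(data)` → prints [2, 3, 2]
`print(result)` → prints [2, 3, 2, 56, 165]

Answer:
[2, 3, 2]
[2, 3, 2, 56, 165]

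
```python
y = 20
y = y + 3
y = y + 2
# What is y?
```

Trace:
`y = 20` → y = 20
`y = y + 3` → y = 23
`y = y + 2` → y = 25
So y = 25

Answer: 25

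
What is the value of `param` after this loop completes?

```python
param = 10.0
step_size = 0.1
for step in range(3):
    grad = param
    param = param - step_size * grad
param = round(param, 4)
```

Gradient descent: w = 10.0 * (1 - 0.1)^3
`param` takes the values: 10.0 → 9.0 → 8.1 → 7.29

Answer: 7.29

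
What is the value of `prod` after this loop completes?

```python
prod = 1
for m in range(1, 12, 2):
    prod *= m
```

Product of 1, 3, 5, ... up to 11
`prod` takes the values: 1 → 3 → 15 → 105 → 945 → 10395

Answer: 10395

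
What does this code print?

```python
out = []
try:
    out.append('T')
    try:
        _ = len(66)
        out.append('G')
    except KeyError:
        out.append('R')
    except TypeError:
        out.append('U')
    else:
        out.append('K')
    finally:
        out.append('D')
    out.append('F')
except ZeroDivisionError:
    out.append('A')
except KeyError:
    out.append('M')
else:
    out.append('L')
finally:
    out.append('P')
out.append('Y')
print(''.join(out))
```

Execution trace: 'T' (try body) → 'U' (inner except TypeError) → 'D' (inner finally) → 'F' (try body, no exception) → 'L' (else) → 'P' (finally) → 'Y' (after the try/except). Output: TUDFLPY

Answer: TUDFLPY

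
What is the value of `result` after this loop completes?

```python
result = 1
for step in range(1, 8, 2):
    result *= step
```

Product of 1, 3, 5, ... up to 7
`result` takes the values: 1 → 3 → 15 → 105

Answer: 105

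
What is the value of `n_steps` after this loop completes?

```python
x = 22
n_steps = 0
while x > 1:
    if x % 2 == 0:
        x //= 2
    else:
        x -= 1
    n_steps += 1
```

Steps to reduce 22 to 1
`n_steps` takes the values: 0 → 1 → 2 → 3 → 4 → 5 → 6

Answer: 6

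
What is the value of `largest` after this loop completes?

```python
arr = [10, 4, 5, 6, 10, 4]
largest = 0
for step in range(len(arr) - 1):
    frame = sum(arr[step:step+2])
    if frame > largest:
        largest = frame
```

Max sum of 2-element window in [10, 4, 5, 6, 10, 4]
`largest` takes the values: 0 → 14 → 16

Answer: 16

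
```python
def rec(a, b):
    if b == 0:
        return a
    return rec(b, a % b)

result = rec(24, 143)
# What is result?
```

rec(24, 143) -> rec(143, 24) -> rec(24, 23) -> rec(23, 1) -> rec(1, 0) -> 1

Answer: 1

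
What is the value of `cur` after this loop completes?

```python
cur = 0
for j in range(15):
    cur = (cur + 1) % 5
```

Increment mod 5, 15 times = 0
`cur` takes the values: 0 → 1 → 2 → 3 → 4 → 0 → 1 → 2 → 3 → 4 → 0 → 1 → 2 → 3 → 4 → 0

Answer: 0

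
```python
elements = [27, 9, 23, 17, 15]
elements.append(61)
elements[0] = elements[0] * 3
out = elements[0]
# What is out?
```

Trace:
`elements = [27, 9, 23, 17, 15]` → elements = [27, 9, 23, 17, 15]
`elements.append(61)` → elements = [27, 9, 23, 17, 15, 61]
`elements[0] = elements[0] * 3` → elements = [81, 9, 23, 17, 15, 61]
`out = elements[0]` → out = 81
So out = 81

Answer: 81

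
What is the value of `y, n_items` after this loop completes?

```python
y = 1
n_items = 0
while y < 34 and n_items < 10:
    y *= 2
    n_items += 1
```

Double until >= 34 or 10 iterations
`y, n_items` takes the values: (1, 0) → (2, 0) → (2, 1) → (4, 1) → (4, 2) → (8, 2) → (8, 3) → (16, 3) → (16, 4) → (32, 4) → (32, 5) → (64, 5) → (64, 6)

Answer: 64, 6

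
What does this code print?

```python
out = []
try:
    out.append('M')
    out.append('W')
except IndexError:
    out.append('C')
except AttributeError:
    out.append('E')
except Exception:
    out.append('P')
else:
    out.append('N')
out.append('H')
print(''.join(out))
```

Execution trace: 'M' (try body) → 'W' (try body, no exception) → 'N' (else) → 'H' (after the try/except). Output: MWNH

Answer: MWNH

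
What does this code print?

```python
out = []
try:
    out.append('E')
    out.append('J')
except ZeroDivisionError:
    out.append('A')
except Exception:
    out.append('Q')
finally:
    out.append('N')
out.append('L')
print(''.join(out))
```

Execution trace: 'E' (try body) → 'J' (try body, no exception) → 'N' (finally) → 'L' (after the try/except). Output: EJNL

Answer: EJNL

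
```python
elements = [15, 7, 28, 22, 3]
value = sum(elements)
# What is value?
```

Trace:
`elements = [15, 7, 28, 22, 3]` → elements = [15, 7, 28, 22, 3]
`value = sum(elements)` → value = 75
So value = 75

Answer: 75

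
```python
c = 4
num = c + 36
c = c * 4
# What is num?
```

Trace:
`c = 4` → c = 4
`num = c + 36` → num = 40
`c = c * 4` → c = 16
So num = 40

Answer: 40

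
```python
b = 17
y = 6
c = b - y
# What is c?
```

Trace:
`b = 17` → b = 17
`y = 6` → y = 6
`c = b - y` → c = 11
So c = 11

Answer: 11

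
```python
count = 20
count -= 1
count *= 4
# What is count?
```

Trace:
`count = 20` → count = 20
`count -= 1` → count = 19
`count *= 4` → count = 76
So count = 76

Answer: 76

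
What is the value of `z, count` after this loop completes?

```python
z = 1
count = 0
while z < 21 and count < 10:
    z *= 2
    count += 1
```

Double until >= 21 or 10 iterations
`z, count` takes the values: (1, 0) → (2, 0) → (2, 1) → (4, 1) → (4, 2) → (8, 2) → (8, 3) → (16, 3) → (16, 4) → (32, 4) → (32, 5)

Answer: 32, 5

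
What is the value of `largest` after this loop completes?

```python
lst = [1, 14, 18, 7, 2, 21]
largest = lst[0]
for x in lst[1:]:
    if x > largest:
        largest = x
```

Maximum of [1, 14, 18, 7, 2, 21]
`largest` takes the values: 1 → 14 → 18 → 21

Answer: 21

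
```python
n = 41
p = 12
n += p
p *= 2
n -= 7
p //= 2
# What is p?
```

Trace:
`n = 41` → n = 41
`p = 12` → p = 12
`n += p` → n = 53
`p *= 2` → p = 24
`n -= 7` → n = 46
`p //= 2` → p = 12
So p = 12

Answer: 12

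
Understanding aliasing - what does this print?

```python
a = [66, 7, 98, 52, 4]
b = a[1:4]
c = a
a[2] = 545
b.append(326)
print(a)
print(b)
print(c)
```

Key concept: slice vs alias.
Step by step:
`a = [66, 7, 98, 52, 4]` → a = [66, 7, 98, 52, 4]
`b = a[1:4]` → b = [7, 98, 52]
`c = a` → c = [66, 7, 98, 52, 4] (same object as a)
`a[2] = 545` → a = [66, 7, 545, 52, 4] (same object as c); c = [66, 7, 545, 52, 4] (same object as a)
`b.append(326)` → b = [7, 98, 52, 326]
`print(a)` → prints [66, 7, 545, 52, 4]
`print(b)` → prints [7, 98, 52, 326]
`print(c)` → prints [66, 7, 545, 52, 4]

Answer:
[66, 7, 545, 52, 4]
[7, 98, 52, 326]
[66, 7, 545, 52, 4]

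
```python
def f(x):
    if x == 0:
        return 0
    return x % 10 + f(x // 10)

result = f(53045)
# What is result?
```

Sum of digits of 53045: 5 + 4 + 0 + 3 + 5 = 17

Answer: 17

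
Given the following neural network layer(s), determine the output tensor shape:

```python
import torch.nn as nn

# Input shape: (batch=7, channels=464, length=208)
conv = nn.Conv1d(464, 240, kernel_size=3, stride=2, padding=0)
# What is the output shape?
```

Input: (7, 464, 208) -> Output: (7, 240, 103)

Answer: (7, 240, 103)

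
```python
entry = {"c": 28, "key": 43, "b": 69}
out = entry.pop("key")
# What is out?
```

Trace:
`entry = {"c": 28, "key": 43, "b": 69}` → entry = {'c': 28, 'key': 43, 'b': 69}
`out = entry.pop("key")` → entry = {'c': 28, 'b': 69}; out = 43
So out = 43

Answer: 43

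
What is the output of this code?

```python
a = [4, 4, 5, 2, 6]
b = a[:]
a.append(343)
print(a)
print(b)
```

Key concept: slice [:] creates copy.
Step by step:
`a = [4, 4, 5, 2, 6]` → a = [4, 4, 5, 2, 6]
`b = a[:]` → b = [4, 4, 5, 2, 6]
`a.append(343)` → a = [4, 4, 5, 2, 6, 343]
`print(a)` → prints [4, 4, 5, 2, 6, 343]
`print(b)` → prints [4, 4, 5, 2, 6]

Answer:
[4, 4, 5, 2, 6, 343]
[4, 4, 5, 2, 6]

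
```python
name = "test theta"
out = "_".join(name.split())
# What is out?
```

Trace:
`name = "test theta"` → name = 'test theta'
`out = "_".join(name.split())` → out = 'test_theta'
So out = 'test_theta'

Answer: 'test_theta'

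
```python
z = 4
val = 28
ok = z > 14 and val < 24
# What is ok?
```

Trace:
`z = 4` → z = 4
`val = 28` → val = 28
`ok = z > 14 and val < 24` → ok = False
So ok = False

Answer: False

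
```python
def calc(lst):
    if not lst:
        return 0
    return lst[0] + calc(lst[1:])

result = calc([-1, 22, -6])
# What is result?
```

(-1) + 22 + (-6) + 0 = 15

Answer: 15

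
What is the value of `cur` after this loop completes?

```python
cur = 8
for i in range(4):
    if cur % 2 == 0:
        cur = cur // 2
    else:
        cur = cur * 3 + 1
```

Collatz-style transformation from 8
`cur` takes the values: 8 → 4 → 2 → 1 → 4

Answer: 4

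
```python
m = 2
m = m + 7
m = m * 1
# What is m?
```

Trace:
`m = 2` → m = 2
`m = m + 7` → m = 9
`m = m * 1` → m = 9
So m = 9

Answer: 9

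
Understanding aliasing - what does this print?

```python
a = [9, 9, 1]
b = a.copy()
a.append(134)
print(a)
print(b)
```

Key concept: list.copy() creates independent copy.
Step by step:
`a = [9, 9, 1]` → a = [9, 9, 1]
`b = a.copy()` → b = [9, 9, 1]
`a.append(134)` → a = [9, 9, 1, 134]
`print(a)` → prints [9, 9, 1, 134]
`print(b)` → prints [9, 9, 1]

Answer:
[9, 9, 1, 134]
[9, 9, 1]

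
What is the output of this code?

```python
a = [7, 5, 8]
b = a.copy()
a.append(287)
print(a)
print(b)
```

Key concept: list.copy() creates independent copy.
Step by step:
`a = [7, 5, 8]` → a = [7, 5, 8]
`b = a.copy()` → b = [7, 5, 8]
`a.append(287)` → a = [7, 5, 8, 287]
`print(a)` → prints [7, 5, 8, 287]
`print(b)` → prints [7, 5, 8]

Answer:
[7, 5, 8, 287]
[7, 5, 8]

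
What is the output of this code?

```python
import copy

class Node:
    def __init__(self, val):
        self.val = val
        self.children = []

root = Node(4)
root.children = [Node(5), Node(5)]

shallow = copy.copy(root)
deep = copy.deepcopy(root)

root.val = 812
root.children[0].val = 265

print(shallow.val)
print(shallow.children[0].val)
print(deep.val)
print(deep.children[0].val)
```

Key concept: deep copy with custom objects.
Step by step:
`root = Node(4)` → root = Node(val=4, children=[])
`root.children = [Node(5), Node(5)]` → root = Node(val=4, children=[Node(val=5, children=[]), Node(val=5, children=[])])
`shallow = copy.copy(root)` → shallow = Node(val=4, children=[Node(val=5, children=[]), Node(val=5, children=[])])
`deep = copy.deepcopy(root)` → deep = Node(val=4, children=[Node(val=5, children=[]), Node(val=5, children=[])])
`root.val = 812` → root = Node(val=812, children=[Node(val=5, children=[]), Node(val=5, children=[])])
`root.children[0].val = 265` → root = Node(val=812, children=[Node(val=265, children=[]), Node(val=5, children=[])]); shallow = Node(val=4, children=[Node(val=265, children=[]), Node(val=5, children=[])])
`print(shallow.val)` → prints 4
`print(shallow.children[0].val)` → prints 265
`print(deep.val)` → prints 4
`print(deep.children[0].val)` → prints 5

Answer:
4
265
4
5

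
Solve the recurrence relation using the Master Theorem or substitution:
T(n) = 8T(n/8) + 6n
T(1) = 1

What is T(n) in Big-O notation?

By Master Theorem: a=8, b=8, f(n)=6n. Since log_8(8) = 1 and f(n) = Θ(n^1), Case 2 applies. T(n) = O(n log n).

Answer: O(n log n)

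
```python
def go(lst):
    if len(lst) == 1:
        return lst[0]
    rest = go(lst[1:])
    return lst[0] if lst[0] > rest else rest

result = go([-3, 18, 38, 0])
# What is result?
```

Recursive max over [-3, 18, 38, 0] = 38

Answer: 38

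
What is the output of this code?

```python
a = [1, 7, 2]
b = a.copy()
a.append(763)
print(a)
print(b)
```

Key concept: list.copy() creates independent copy.
Step by step:
`a = [1, 7, 2]` → a = [1, 7, 2]
`b = a.copy()` → b = [1, 7, 2]
`a.append(763)` → a = [1, 7, 2, 763]
`print(a)` → prints [1, 7, 2, 763]
`print(b)` → prints [1, 7, 2]

Answer:
[1, 7, 2, 763]
[1, 7, 2]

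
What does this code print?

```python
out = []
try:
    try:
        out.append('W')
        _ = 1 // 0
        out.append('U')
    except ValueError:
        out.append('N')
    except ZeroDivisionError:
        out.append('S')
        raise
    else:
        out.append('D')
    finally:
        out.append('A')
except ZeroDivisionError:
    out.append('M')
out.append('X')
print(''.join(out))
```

Execution trace: 'W' (inner try body) → 'S' (inner except ZeroDivisionError) → 'A' (inner finally) → 'M' (outer except ZeroDivisionError) → 'X' (after the try/except). Output: WSAMX

Answer: WSAMX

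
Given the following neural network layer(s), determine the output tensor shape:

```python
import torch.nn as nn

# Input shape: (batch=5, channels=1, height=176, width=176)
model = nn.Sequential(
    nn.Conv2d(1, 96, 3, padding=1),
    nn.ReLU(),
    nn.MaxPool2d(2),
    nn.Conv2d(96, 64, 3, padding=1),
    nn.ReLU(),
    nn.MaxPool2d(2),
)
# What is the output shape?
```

Input: (5, 1, 176, 176) -> after first Conv2d: (5, 96, 176, 176) -> after first MaxPool2d: (5, 96, 88, 88) -> after second Conv2d: (5, 64, 88, 88) -> Output: (5, 64, 44, 44)

Answer: (5, 64, 44, 44)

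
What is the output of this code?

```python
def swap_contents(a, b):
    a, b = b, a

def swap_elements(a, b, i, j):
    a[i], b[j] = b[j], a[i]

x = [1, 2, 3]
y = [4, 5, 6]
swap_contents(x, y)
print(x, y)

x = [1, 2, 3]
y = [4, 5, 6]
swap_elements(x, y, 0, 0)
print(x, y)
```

Key concept: parameter rebinding vs mutation.
Step by step:
`x = [1, 2, 3]` → x = [1, 2, 3]
`y = [4, 5, 6]` → y = [4, 5, 6]
`swap_contents(x, y)` → no visible change to tracked variables
`print(x, y)` → prints [1, 2, 3] [4, 5, 6]
`x = [1, 2, 3]` → x = [1, 2, 3]
`y = [4, 5, 6]` → y = [4, 5, 6]
`swap_elements(x, y, 0, 0)` → x = [4, 2, 3]; y = [1, 5, 6]
`print(x, y)` → prints [4, 2, 3] [1, 5, 6]

Answer:
[1, 2, 3] [4, 5, 6]
[4, 2, 3] [1, 5, 6]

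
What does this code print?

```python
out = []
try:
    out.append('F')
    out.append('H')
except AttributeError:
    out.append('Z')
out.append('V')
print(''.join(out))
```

Execution trace: 'F' (try body) → 'H' (try body, no exception) → 'V' (after the try/except). Output: FHV

Answer: FHV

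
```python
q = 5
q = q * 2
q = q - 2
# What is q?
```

Trace:
`q = 5` → q = 5
`q = q * 2` → q = 10
`q = q - 2` → q = 8
So q = 8

Answer: 8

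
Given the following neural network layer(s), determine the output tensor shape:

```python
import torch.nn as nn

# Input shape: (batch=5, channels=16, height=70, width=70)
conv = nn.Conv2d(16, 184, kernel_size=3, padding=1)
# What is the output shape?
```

Input: (5, 16, 70, 70) -> Output: (5, 184, 70, 70)

Answer: (5, 184, 70, 70)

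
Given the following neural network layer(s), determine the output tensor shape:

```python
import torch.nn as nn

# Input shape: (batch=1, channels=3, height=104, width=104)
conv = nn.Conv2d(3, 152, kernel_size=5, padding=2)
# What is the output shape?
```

Input: (1, 3, 104, 104) -> Output: (1, 152, 104, 104)

Answer: (1, 152, 104, 104)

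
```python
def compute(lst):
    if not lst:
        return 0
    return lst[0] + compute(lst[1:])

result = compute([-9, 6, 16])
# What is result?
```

(-9) + 6 + 16 + 0 = 13

Answer: 13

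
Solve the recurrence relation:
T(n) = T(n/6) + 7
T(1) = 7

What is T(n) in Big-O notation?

Each step divides n by 6 and adds 7. After log_6(n) steps we reach T(1)=7. So T(n) = 7·log_6(n) + 7 = O(log n).

Answer: O(log n)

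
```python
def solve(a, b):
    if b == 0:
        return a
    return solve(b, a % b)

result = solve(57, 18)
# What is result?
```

solve(57, 18) -> solve(18, 3) -> solve(3, 0) -> 3

Answer: 3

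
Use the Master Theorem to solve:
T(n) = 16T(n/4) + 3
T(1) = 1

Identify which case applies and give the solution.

a=16, b=4, f(n)=3. log_4(16) = 2. Since c=0 < 2, Case 1 applies: T(n) = Θ(n^log_b(a)) = O(n^2).

Answer: O(n^2) - Case 1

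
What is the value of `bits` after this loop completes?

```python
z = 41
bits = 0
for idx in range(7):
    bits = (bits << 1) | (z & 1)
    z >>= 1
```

Reverse lowest 7 bits of 41
`bits` takes the values: 0 → 1 → 2 → 4 → 9 → 18 → 37 → 74

Answer: 74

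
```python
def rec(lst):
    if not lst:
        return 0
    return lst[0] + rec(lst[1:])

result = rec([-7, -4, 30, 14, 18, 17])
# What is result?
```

(-7) + (-4) + 30 + 14 + 18 + 17 + 0 = 68

Answer: 68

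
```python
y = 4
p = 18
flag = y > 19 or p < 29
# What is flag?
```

Trace:
`y = 4` → y = 4
`p = 18` → p = 18
`flag = y > 19 or p < 29` → flag = True
So flag = True

Answer: True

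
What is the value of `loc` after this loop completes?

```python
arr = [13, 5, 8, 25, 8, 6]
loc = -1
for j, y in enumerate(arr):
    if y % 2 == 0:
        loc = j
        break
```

First even number index in [13, 5, 8, 25, 8, 6]
`loc` takes the values: -1 → 2

Answer: 2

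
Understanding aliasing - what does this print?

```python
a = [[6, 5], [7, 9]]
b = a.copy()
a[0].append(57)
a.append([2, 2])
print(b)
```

Key concept: shallow copy with nested lists.
Step by step:
`a = [[6, 5], [7, 9]]` → a = [[6, 5], [7, 9]]
`b = a.copy()` → b = [[6, 5], [7, 9]]
`a[0].append(57)` → a = [[6, 5, 57], [7, 9]]; b = [[6, 5, 57], [7, 9]]
`a.append([2, 2])` → a = [[6, 5, 57], [7, 9], [2, 2]]
`print(b)` → prints [[6, 5, 57], [7, 9]]

Answer: [[6, 5, 57], [7, 9]]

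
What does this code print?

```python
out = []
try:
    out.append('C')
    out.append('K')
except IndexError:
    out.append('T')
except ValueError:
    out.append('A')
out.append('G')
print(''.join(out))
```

Execution trace: 'C' (try body) → 'K' (try body, no exception) → 'G' (after the try/except). Output: CKG

Answer: CKG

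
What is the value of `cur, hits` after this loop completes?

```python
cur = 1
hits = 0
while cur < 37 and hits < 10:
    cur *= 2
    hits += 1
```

Double until >= 37 or 10 iterations
`cur, hits` takes the values: (1, 0) → (2, 0) → (2, 1) → (4, 1) → (4, 2) → (8, 2) → (8, 3) → (16, 3) → (16, 4) → (32, 4) → (32, 5) → (64, 5) → (64, 6)

Answer: 64, 6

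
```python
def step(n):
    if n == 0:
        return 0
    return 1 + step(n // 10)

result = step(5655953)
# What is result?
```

Count of digits of 5655953: 7

Answer: 7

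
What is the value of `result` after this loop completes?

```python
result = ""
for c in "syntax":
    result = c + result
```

Reverse 'syntax'
`result` takes the values: "" → "s" → "ys" → "nys" → "tnys" → "atnys" → "xatnys"

Answer: "xatnys"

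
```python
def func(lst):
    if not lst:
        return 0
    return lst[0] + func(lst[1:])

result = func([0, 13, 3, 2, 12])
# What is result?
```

0 + 13 + 3 + 2 + 12 + 0 = 30

Answer: 30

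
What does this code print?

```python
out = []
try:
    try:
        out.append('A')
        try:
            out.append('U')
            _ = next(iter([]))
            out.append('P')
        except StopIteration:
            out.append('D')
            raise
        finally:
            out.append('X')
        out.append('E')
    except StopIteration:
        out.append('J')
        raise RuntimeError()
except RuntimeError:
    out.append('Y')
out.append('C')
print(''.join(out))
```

Execution trace: 'A' (try body) → 'U' (inner try body) → 'D' (inner except StopIteration) → 'X' (inner finally) → 'J' (except StopIteration) → 'Y' (outer except RuntimeError) → 'C' (after the try/except). Output: AUDXJYC

Answer: AUDXJYC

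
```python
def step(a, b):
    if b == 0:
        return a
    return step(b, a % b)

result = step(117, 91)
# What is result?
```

step(117, 91) -> step(91, 26) -> step(26, 13) -> step(13, 0) -> 13

Answer: 13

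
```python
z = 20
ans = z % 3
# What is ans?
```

Trace:
`z = 20` → z = 20
`ans = z % 3` → ans = 2
So ans = 2

Answer: 2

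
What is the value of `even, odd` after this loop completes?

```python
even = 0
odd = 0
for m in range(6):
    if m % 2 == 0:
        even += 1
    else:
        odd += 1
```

Count evens and odds in range(6)
`even, odd` takes the values: (0, 0) → (1, 0) → (1, 1) → (2, 1) → (2, 2) → (3, 2) → (3, 3)

Answer: 3, 3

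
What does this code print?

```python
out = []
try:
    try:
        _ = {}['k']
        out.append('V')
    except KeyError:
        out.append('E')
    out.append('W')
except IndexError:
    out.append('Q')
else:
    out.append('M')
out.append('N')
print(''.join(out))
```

Execution trace: 'E' (inner except KeyError) → 'W' (try body, no exception) → 'M' (else) → 'N' (after the try/except). Output: EWMN

Answer: EWMN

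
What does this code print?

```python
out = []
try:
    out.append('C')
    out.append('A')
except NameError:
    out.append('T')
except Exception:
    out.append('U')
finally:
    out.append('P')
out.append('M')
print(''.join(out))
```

Execution trace: 'C' (try body) → 'A' (try body, no exception) → 'P' (finally) → 'M' (after the try/except). Output: CAPM

Answer: CAPM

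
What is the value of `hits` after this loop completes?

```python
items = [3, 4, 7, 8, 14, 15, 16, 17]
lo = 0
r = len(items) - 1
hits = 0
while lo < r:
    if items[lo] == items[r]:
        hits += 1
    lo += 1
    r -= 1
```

Count matching pairs from ends
`hits` takes the values: 0

Answer: 0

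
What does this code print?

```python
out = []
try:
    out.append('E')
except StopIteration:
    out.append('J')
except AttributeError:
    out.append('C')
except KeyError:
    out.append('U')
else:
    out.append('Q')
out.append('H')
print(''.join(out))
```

Execution trace: 'E' (try body, no exception) → 'Q' (else) → 'H' (after the try/except). Output: EQH

Answer: EQH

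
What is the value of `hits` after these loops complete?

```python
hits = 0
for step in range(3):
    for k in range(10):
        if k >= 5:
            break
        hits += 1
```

Inner breaks at 5, outer runs 3 times
`hits` takes the values: 0 → 1 → 2 → 3 → 4 → 5 → 6 → 7 → 8 → 9 → 10 → 11 → 12 → 13 → 14 → 15

Answer: 15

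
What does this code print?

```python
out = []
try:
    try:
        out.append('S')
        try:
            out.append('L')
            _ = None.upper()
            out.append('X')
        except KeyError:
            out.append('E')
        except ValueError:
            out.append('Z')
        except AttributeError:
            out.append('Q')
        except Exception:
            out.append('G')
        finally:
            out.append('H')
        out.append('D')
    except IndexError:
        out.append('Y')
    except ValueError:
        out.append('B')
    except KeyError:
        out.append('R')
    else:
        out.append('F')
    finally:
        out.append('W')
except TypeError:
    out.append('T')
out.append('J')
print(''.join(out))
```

Execution trace: 'S' (try body) → 'L' (inner try body) → 'Q' (inner except AttributeError) → 'H' (inner finally) → 'D' (try body, no exception) → 'F' (else) → 'W' (finally) → 'J' (after the try/except). Output: SLQHDFWJ

Answer: SLQHDFWJ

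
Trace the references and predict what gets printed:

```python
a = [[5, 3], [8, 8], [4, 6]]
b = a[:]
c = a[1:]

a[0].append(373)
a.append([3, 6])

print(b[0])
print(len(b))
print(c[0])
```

Key concept: slice with nested mutation.
Step by step:
`a = [[5, 3], [8, 8], [4, 6]]` → a = [[5, 3], [8, 8], [4, 6]]
`b = a[:]` → b = [[5, 3], [8, 8], [4, 6]]
`c = a[1:]` → c = [[8, 8], [4, 6]]
`a[0].append(373)` → a = [[5, 3, 373], [8, 8], [4, 6]]; b = [[5, 3, 373], [8, 8], [4, 6]]
`a.append([3, 6])` → a = [[5, 3, 373], [8, 8], [4, 6], [3, 6]]
`print(b[0])` → prints [5, 3, 373]
`print(len(b))` → prints 3
`print(c[0])` → prints [8, 8]

Answer:
[5, 3, 373]
3
[8, 8]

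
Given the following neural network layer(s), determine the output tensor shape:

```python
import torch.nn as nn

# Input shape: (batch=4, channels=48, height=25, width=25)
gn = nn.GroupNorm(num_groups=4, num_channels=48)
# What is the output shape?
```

Input: (4, 48, 25, 25) -> Output: (4, 48, 25, 25)

Answer: (4, 48, 25, 25)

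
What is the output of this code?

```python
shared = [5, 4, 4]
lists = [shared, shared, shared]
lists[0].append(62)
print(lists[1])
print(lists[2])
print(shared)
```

Key concept: list of same reference.
Step by step:
`shared = [5, 4, 4]` → shared = [5, 4, 4]
`lists = [shared, shared, shared]` → lists = [[5, 4, 4], [5, 4, 4], [5, 4, 4]]
`lists[0].append(62)` → shared = [5, 4, 4, 62]; lists = [[5, 4, 4, 62], [5, 4, 4, 62], [5, 4, 4, 62]]
`print(lists[1])` → prints [5, 4, 4, 62]
`print(lists[2])` → prints [5, 4, 4, 62]
`print(shared)` → prints [5, 4, 4, 62]

Answer:
[5, 4, 4, 62]
[5, 4, 4, 62]
[5, 4, 4, 62]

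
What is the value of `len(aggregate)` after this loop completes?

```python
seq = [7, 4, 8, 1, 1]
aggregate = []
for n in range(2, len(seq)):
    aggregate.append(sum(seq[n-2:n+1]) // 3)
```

Number of 3-element averages
`aggregate` takes the values: [] → [6] → [6, 4] → [6, 4, 3]
So `len(aggregate)` = 3

Answer: 3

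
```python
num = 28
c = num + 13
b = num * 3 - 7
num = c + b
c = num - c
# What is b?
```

Trace:
`num = 28` → num = 28
`c = num + 13` → c = 41
`b = num * 3 - 7` → b = 77
`num = c + b` → num = 118
`c = num - c` → c = 77
So b = 77

Answer: 77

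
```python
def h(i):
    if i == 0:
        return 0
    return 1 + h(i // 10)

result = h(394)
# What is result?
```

Count of digits of 394: 3

Answer: 3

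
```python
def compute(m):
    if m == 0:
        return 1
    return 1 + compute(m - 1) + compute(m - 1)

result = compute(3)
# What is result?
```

compute(m) = 1 + 2·compute(m-1), compute(0)=1. Closed form: (1+1)·2^3 - 1 = 15.

Answer: 15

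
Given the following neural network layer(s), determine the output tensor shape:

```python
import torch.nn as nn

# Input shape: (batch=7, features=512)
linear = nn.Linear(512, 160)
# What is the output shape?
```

Input: (7, 512) -> Output: (7, 160)

Answer: (7, 160)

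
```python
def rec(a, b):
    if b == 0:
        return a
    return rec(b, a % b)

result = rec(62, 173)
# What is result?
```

rec(62, 173) -> rec(173, 62) -> rec(62, 49) -> rec(49, 13) -> rec(13, 10) -> rec(10, 3) -> rec(3, 1) -> rec(1, 0) -> 1

Answer: 1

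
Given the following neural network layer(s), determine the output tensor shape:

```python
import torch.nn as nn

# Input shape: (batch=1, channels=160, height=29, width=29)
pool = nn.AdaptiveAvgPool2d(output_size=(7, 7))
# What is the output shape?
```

Input: (1, 160, 29, 29) -> Output: (1, 160, 7, 7)

Answer: (1, 160, 7, 7)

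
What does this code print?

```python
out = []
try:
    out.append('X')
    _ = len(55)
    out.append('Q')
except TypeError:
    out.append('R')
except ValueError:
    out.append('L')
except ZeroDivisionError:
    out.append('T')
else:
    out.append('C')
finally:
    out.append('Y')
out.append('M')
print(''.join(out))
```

Execution trace: 'X' (try body) → 'R' (except TypeError) → 'Y' (finally) → 'M' (after the try/except). Output: XRYM

Answer: XRYM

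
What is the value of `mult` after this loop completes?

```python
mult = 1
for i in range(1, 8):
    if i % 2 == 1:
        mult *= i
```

Product of odd numbers 1 to 7
`mult` takes the values: 1 → 3 → 15 → 105

Answer: 105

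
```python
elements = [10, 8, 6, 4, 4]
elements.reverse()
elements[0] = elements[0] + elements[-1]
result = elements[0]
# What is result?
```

Trace:
`elements = [10, 8, 6, 4, 4]` → elements = [10, 8, 6, 4, 4]
`elements.reverse()` → elements = [4, 4, 6, 8, 10]
`elements[0] = elements[0] + elements[-1]` → elements = [14, 4, 6, 8, 10]
`result = elements[0]` → result = 14
So result = 14

Answer: 14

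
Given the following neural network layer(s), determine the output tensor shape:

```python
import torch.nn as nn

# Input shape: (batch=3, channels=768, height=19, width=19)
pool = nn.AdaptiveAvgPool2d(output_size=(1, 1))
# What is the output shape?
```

Input: (3, 768, 19, 19) -> Output: (3, 768, 1, 1)

Answer: (3, 768, 1, 1)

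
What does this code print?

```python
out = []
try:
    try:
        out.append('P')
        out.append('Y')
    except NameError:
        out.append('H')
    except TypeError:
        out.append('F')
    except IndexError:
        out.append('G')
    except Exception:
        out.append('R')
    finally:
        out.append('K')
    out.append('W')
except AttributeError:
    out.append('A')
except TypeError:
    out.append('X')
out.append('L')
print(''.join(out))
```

Execution trace: 'P' (inner try body) → 'Y' (inner try body, no exception) → 'K' (inner finally) → 'W' (try body, no exception) → 'L' (after the try/except). Output: PYKWL

Answer: PYKWL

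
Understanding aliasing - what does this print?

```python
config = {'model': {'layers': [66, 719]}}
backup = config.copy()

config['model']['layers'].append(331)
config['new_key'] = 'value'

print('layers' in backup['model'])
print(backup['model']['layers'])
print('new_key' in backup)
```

Key concept: shallow copy gotcha with nested dict.
Step by step:
`config = {'model': {'layers': [66, 719]}}` → config = {'model': {'layers': [66, 719]}}
`backup = config.copy()` → backup = {'model': {'layers': [66, 719]}}
`config['model']['layers'].append(331)` → config = {'model': {'layers': [66, 719, 331]}}; backup = {'model': {'layers': [66, 719, 331]}}
`config['new_key'] = 'value'` → config = {'model': {'layers': [66, 719, 331]}, 'new_key': 'value'}
`print('layers' in backup['model'])` → prints True
`print(backup['model']['layers'])` → prints [66, 719, 331]
`print('new_key' in backup)` → prints False

Answer:
True
[66, 719, 331]
False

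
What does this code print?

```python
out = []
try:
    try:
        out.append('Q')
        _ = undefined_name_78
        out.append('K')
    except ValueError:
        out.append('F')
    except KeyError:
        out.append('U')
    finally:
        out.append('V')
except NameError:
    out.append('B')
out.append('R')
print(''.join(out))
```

Execution trace: 'Q' (try body) → 'V' (finally) → 'B' (outer except NameError) → 'R' (after the try/except). Output: QVBR

Answer: QVBR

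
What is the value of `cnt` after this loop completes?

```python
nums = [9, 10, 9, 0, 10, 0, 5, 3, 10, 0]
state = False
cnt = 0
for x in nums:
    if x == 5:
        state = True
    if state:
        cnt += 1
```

Count elements after first 5 in [9, 10, 9, 0, 10, 0, 5, 3, 10, 0]
`cnt` takes the values: 0 → 1 → 2 → 3 → 4

Answer: 4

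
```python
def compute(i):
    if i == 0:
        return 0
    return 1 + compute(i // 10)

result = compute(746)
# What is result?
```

Count of digits of 746: 3

Answer: 3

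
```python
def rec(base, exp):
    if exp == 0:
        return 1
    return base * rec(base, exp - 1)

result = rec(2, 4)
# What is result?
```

rec(2, 4) = 2 * 2 * 2 * 2 = 16

Answer: 16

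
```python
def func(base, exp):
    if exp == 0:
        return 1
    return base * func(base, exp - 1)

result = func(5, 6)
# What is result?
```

func(5, 6) = 5 * 5 * 5 * 5 * 5 * 5 = 15625

Answer: 15625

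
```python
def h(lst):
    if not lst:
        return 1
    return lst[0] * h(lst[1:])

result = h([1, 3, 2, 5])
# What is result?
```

Product over [1, 3, 2, 5] = 1 * 3 * 2 * 5 = 30

Answer: 30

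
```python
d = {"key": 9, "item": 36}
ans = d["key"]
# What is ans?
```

Trace:
`d = {"key": 9, "item": 36}` → d = {'key': 9, 'item': 36}
`ans = d["key"]` → ans = 9
So ans = 9

Answer: 9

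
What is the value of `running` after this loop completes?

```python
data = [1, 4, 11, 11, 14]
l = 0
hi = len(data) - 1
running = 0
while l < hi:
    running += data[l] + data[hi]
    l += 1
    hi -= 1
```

Sum of pairs from ends
`running` takes the values: 0 → 15 → 30

Answer: 30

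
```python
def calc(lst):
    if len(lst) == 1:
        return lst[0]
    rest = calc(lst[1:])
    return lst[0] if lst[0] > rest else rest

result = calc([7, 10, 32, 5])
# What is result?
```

Recursive max over [7, 10, 32, 5] = 32

Answer: 32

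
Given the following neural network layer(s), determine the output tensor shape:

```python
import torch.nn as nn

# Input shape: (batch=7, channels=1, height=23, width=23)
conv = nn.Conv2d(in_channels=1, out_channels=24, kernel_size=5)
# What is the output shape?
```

Input: (7, 1, 23, 23) -> Output: (7, 24, 19, 19)

Answer: (7, 24, 19, 19)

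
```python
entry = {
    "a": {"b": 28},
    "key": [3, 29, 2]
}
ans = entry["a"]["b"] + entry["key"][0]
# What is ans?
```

Trace:
`entry = { ...` → entry = {'a': {'b': 28}, 'key': [3, 29, 2]}
`ans = entry["a"]["b"] + entry["key"][0]` → ans = 31
So ans = 31

Answer: 31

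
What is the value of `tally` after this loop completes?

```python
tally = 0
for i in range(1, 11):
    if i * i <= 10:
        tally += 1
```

Count numbers where i² ≤ 10
`tally` takes the values: 0 → 1 → 2 → 3

Answer: 3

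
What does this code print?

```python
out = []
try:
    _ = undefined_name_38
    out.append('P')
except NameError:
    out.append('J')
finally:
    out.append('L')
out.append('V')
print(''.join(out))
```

Execution trace: 'J' (except NameError) → 'L' (finally) → 'V' (after the try/except). Output: JLV

Answer: JLV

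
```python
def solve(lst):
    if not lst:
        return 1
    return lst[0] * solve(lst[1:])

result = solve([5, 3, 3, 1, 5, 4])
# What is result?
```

Product over [5, 3, 3, 1, 5, 4] = 5 * 3 * 3 * 1 * 5 * 4 = 900

Answer: 900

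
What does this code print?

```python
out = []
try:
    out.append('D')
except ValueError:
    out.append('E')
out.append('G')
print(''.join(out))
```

Execution trace: 'D' (try body, no exception) → 'G' (after the try/except). Output: DG

Answer: DG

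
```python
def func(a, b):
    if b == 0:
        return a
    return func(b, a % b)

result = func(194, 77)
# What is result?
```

func(194, 77) -> func(77, 40) -> func(40, 37) -> func(37, 3) -> func(3, 1) -> func(1, 0) -> 1

Answer: 1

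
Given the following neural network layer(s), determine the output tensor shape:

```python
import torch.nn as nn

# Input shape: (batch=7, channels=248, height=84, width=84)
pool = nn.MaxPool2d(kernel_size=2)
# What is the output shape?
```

Input: (7, 248, 84, 84) -> Output: (7, 248, 42, 42)

Answer: (7, 248, 42, 42)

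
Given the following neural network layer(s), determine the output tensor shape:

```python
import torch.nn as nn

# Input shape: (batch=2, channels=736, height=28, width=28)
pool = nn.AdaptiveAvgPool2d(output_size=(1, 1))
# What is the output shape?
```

Input: (2, 736, 28, 28) -> Output: (2, 736, 1, 1)

Answer: (2, 736, 1, 1)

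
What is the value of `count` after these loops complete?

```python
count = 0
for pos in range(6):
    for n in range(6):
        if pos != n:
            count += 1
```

6² - 6 (exclude diagonal)
`count` takes the values: 0 → 1 → 2 → 3 → 4 → 5 → 6 → 7 → 8 → 9 → 10 → 11 → 12 → 13 → 14 → 15 → 16 → 17 → 18 → 19 → 20 → 21 → 22 → 23 → 24 → 25 → 26 → 27 → 28 → 29 → 30

Answer: 30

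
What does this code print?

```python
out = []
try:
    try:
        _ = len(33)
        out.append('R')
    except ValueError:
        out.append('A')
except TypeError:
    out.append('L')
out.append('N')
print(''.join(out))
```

Execution trace: 'L' (outer except TypeError) → 'N' (after the try/except). Output: LN

Answer: LN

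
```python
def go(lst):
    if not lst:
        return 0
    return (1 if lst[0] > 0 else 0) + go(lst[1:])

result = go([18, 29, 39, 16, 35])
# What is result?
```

Count of positive elements in [18, 29, 39, 16, 35] = 5

Answer: 5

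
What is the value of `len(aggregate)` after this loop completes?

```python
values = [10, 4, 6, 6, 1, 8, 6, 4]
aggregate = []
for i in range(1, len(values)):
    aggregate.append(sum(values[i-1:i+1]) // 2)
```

Number of 2-element averages
`aggregate` takes the values: [] → [7] → [7, 5] → [7, 5, 6] → [7, 5, 6, 3] → [7, 5, 6, 3, 4] → [7, 5, 6, 3, 4, 7] → [7, 5, 6, 3, 4, 7, 5]
So `len(aggregate)` = 7

Answer: 7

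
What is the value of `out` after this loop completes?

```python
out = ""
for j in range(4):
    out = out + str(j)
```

Concatenate digits 0 to 3
`out` takes the values: "" → "0" → "01" → "012" → "0123"

Answer: "0123"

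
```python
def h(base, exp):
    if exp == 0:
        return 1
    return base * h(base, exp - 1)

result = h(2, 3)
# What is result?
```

h(2, 3) = 2 * 2 * 2 = 8

Answer: 8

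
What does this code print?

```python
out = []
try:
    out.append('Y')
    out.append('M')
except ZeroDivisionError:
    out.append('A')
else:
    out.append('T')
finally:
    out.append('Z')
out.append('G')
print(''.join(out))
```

Execution trace: 'Y' (try body) → 'M' (try body, no exception) → 'T' (else) → 'Z' (finally) → 'G' (after the try/except). Output: YMTZG

Answer: YMTZG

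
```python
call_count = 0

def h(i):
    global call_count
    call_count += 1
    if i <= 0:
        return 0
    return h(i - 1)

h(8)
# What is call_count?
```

Linear recursion stepping by 1: 9 calls from i=8 down to ≤0.

Answer: 9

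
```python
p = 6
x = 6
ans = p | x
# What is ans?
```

Trace:
`p = 6` → p = 6
`x = 6` → x = 6
`ans = p | x` → ans = 6
So ans = 6

Answer: 6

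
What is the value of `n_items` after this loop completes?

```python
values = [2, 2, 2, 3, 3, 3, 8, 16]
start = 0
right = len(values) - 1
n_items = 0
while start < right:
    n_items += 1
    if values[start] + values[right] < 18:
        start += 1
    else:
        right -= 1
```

Steps to find pair summing to 18
`n_items` takes the values: 0 → 1 → 2 → 3 → 4 → 5 → 6 → 7

Answer: 7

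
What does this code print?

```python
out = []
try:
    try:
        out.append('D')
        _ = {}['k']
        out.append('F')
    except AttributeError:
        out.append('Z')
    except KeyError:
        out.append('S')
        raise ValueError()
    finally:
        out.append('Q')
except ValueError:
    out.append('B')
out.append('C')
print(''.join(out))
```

Execution trace: 'D' (inner try body) → 'S' (inner except KeyError) → 'Q' (inner finally) → 'B' (outer except ValueError) → 'C' (after the try/except). Output: DSQBC

Answer: DSQBC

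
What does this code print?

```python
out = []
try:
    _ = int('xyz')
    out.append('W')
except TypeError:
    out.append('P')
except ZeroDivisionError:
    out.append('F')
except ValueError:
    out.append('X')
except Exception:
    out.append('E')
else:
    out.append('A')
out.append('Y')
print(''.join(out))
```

Execution trace: 'X' (except ValueError) → 'Y' (after the try/except). Output: XY

Answer: XY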